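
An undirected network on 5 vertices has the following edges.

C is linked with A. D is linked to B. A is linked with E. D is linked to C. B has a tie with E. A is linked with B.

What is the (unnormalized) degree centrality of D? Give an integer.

2

D is directly tied to B and C. That is 2 neighbors, so the degree of D is 2.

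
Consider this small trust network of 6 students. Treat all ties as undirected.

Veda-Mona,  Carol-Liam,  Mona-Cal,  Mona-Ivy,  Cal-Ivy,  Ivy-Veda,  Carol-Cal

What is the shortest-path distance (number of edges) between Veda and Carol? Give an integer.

3

One shortest route is Veda – Mona – Cal – Carol, which uses 3 edges, and at distance 2 from Veda we only reach {Cal}, which does not include Carol. So d(Veda,Carol) = 3.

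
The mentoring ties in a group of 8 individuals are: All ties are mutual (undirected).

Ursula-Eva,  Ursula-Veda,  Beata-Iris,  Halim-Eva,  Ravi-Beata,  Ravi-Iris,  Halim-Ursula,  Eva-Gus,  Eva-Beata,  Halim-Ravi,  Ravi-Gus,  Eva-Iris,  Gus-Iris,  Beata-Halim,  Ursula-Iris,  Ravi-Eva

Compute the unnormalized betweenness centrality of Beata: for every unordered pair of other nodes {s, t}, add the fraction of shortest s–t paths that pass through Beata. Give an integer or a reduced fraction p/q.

1/4

Pairs whose geodesics pass through Beata — Halim–Iris: 1/4.
All other pairs contribute 0.
Summing the contributions gives betweenness(Beata) = 1/4.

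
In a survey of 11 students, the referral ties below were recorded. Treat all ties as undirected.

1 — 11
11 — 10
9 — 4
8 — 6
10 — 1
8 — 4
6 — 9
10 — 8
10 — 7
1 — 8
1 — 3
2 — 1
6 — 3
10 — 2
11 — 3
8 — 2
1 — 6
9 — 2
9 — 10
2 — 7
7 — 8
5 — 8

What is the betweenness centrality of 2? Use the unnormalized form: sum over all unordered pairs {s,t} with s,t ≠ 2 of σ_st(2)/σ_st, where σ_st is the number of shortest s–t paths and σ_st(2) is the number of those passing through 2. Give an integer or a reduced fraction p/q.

Pairs whose geodesics pass through 2 — 5–9: 1/4; 1–7: 1/3; 1–9: 1/3; 3–7: 1/5; 7–9: 1/2; 8–9: 1/4.
All other pairs contribute 0.
Summing the contributions gives betweenness(2) = 28/15.

28/15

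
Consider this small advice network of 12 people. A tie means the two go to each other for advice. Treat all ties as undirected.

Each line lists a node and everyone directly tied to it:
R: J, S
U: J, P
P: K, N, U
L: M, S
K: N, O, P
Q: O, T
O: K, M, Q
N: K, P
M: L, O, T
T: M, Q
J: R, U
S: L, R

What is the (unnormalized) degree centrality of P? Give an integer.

3

P is directly tied to K, N, and U. That is 3 neighbors, so the degree of P is 3.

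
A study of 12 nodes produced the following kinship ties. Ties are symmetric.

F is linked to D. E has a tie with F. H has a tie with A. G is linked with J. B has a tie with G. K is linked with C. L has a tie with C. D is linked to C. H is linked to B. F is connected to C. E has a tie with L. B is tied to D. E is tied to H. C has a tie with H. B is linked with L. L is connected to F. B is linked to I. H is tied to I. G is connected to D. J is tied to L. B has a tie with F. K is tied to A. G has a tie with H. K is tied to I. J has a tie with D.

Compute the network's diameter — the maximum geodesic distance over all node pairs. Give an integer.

Eccentricity of each node (its greatest distance to any other): A:3, B:2, C:2, D:3, E:3, F:3, G:3, H:2, I:3, J:3, K:3, L:3.
The maximum eccentricity is 3, realized for instance by the pair G–K via G – H – C – K. So the diameter is 3.

3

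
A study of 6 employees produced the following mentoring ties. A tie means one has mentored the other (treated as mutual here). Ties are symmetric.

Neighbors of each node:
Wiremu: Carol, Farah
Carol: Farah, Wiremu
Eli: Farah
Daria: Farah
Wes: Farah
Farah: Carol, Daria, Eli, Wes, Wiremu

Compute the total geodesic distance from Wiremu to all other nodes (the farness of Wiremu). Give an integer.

8

Distances from Wiremu: Carol:1, Daria:2, Eli:2, Farah:1, Wes:2.
Sum = 1 + 2 + 2 + 1 + 2 = 8.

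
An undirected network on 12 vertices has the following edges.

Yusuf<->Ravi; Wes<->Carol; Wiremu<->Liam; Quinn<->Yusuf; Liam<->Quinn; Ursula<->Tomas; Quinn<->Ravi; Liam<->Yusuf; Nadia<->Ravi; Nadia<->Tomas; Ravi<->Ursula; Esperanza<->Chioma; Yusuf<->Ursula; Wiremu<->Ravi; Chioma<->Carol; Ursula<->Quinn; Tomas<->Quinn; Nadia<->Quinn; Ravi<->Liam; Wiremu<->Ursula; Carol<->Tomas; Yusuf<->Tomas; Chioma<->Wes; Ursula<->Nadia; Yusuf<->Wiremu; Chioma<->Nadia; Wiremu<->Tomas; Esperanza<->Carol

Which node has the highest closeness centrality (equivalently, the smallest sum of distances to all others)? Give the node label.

Tomas

Farness (sum of distances to all others) for each node — Carol:20, Chioma:21, Esperanza:27, Liam:24, Nadia:17, Quinn:18, Ravi:19, Tomas:16, Ursula:18, Wes:27, Wiremu:20, Yusuf:19.
The smallest farness is 16, for Tomas, so Tomas has the highest closeness.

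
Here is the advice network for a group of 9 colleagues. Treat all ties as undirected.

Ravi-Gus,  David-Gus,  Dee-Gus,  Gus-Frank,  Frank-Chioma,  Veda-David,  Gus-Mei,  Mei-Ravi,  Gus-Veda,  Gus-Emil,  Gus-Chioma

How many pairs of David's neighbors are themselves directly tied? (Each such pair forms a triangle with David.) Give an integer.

David's neighbors: Gus and Veda.
Neighbor pairs that are themselves tied: David–Gus–Veda. Each forms one triangle with David, for 1 in total.

1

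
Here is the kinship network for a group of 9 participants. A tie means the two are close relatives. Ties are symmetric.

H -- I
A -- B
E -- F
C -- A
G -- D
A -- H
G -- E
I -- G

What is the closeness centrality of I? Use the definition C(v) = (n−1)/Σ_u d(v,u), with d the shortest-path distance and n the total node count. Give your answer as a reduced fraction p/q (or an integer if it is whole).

8/17

Distances from I: A:2, B:3, C:3, D:2, E:2, F:3, G:1, H:1. Sum = 17.
n = 9, so closeness = 8/17.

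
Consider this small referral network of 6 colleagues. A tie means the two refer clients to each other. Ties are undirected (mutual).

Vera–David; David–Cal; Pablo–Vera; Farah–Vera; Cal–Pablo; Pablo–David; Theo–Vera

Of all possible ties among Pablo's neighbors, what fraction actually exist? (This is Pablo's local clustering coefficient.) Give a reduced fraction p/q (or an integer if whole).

Pablo's neighbors: Cal, David, and Vera (k = 3).
Possible neighbor pairs: C(3,2) = 3. Edges among them: Cal–David, David–Vera → e = 2.
Clustering(Pablo) = 2/3.

2/3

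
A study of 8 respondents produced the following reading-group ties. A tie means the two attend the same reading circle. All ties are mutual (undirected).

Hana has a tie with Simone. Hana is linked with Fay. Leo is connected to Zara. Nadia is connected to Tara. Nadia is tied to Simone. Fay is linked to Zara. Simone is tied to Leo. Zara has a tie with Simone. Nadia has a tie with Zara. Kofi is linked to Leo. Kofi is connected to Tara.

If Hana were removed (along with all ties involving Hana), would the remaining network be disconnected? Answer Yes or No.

Even without Hana, every remaining node can still reach every other (the residual graph is connected), so Hana is not a cut vertex.

No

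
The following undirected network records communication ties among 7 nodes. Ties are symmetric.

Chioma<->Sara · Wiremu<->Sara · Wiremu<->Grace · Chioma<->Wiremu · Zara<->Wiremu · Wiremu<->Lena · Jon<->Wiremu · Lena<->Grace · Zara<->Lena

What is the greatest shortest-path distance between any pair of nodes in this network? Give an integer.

2

Eccentricity of each node (its greatest distance to any other): Chioma:2, Grace:2, Jon:2, Lena:2, Sara:2, Wiremu:1, Zara:2.
The maximum eccentricity is 2, realized for instance by the pair Grace–Sara via Grace – Wiremu – Sara. So the diameter is 2.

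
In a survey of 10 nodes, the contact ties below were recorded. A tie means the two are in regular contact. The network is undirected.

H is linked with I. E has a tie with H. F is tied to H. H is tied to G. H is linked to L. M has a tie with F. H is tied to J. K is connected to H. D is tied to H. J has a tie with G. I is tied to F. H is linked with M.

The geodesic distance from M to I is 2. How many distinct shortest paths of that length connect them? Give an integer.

The shortest distance is 2. The length-2 paths are: M–H–I; M–F–I.
That gives 2 distinct shortest paths.

2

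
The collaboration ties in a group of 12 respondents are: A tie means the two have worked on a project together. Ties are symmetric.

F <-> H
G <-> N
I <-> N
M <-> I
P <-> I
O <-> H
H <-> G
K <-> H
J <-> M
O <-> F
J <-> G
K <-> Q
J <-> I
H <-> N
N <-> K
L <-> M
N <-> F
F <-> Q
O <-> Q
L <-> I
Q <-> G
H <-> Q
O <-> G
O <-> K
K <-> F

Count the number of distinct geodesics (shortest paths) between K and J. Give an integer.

The shortest distance is 3. The length-3 paths are: K–N–I–J; K–H–G–J; K–O–G–J; K–N–G–J; K–Q–G–J.
That gives 5 distinct shortest paths.

5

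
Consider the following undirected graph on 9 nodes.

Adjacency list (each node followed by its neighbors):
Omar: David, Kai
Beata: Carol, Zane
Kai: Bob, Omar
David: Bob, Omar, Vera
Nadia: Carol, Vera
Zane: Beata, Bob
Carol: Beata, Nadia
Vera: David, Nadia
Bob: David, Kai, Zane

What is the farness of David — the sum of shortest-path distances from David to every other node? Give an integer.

15

Distances from David: Beata:3, Bob:1, Carol:3, Kai:2, Nadia:2, Omar:1, Vera:1, Zane:2.
Sum = 3 + 1 + 3 + 2 + 2 + 1 + 1 + 2 = 15.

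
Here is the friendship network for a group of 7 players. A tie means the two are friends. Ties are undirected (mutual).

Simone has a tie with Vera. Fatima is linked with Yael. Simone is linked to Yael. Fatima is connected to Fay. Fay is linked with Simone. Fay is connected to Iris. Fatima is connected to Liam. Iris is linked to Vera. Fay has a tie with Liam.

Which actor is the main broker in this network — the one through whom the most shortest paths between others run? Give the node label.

Fay

Unnormalized betweenness of each node: Fatima:11/6, Fay:19/3, Iris:4/3, Liam:0, Simone:23/6, Vera:5/6, Yael:5/6.
Fay has the largest value, 19/3, making it the main broker — the node through which the most shortest paths run.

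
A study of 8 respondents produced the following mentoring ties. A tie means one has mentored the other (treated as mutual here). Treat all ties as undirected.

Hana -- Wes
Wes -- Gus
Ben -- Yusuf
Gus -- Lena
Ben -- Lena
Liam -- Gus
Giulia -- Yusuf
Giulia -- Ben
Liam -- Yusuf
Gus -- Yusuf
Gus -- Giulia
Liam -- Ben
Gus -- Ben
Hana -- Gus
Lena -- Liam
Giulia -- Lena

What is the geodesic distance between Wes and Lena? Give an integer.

2

One shortest route is Wes – Gus – Lena, which uses 2 edges, and Wes and Lena are not directly tied, so nothing shorter exists. So d(Wes,Lena) = 2.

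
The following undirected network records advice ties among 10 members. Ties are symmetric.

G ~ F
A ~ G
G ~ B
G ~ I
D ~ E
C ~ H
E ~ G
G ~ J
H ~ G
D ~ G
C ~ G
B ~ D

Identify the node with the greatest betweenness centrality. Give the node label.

Unnormalized betweenness of each node: A:0, B:0, C:0, D:1/2, E:0, F:0, G:65/2, H:0, I:0, J:0.
G has the largest value, 65/2, making it the main broker — the node through which the most shortest paths run.

G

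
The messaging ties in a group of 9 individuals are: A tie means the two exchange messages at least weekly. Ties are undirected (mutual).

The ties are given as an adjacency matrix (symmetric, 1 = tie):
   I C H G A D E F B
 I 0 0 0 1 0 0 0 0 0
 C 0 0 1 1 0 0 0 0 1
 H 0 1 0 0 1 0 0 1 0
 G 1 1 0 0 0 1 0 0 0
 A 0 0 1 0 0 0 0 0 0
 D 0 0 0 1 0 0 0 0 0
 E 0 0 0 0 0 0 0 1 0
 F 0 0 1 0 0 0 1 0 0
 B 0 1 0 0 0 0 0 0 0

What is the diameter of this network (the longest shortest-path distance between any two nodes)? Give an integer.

5

Eccentricity of each node (its greatest distance to any other): A:4, B:4, C:3, D:5, E:5, F:4, G:4, H:3, I:5.
The maximum eccentricity is 5, realized for instance by the pair I–E via I – G – C – H – F – E. So the diameter is 5.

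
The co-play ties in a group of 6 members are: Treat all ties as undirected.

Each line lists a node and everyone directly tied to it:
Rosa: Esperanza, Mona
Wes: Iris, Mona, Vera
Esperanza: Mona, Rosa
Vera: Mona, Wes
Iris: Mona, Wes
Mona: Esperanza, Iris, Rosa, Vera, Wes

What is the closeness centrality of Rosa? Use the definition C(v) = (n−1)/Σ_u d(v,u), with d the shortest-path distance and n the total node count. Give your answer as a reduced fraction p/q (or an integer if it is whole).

Distances from Rosa: Esperanza:1, Iris:2, Mona:1, Vera:2, Wes:2. Sum = 8.
n = 6, so closeness = 5/8.

5/8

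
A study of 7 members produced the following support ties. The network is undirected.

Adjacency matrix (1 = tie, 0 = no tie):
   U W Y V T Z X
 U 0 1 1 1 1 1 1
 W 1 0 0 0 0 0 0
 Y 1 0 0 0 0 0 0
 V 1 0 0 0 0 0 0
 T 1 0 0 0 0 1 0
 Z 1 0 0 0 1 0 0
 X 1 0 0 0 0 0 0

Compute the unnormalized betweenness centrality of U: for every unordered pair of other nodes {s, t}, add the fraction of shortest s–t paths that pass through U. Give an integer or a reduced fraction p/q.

Pairs whose geodesics pass through U — W–Y: 1; W–V: 1; W–T: 1; W–Z: 1; W–X: 1; Y–V: 1; Y–T: 1; Y–Z: 1; Y–X: 1; V–T: 1; V–Z: 1; V–X: 1; T–X: 1; Z–X: 1.
All other pairs contribute 0.
Summing the contributions gives betweenness(U) = 14.

14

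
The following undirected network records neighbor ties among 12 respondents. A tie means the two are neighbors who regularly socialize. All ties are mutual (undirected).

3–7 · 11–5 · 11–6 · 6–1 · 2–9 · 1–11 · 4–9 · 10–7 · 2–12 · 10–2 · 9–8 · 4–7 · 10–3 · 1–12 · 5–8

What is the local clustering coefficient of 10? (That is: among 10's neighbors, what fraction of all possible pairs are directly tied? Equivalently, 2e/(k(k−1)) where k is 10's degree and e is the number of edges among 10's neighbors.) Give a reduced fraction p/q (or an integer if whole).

1/3

10's neighbors: 2, 3, and 7 (k = 3).
Possible neighbor pairs: C(3,2) = 3. Edges among them: 3–7 → e = 1.
Clustering(10) = 1/3.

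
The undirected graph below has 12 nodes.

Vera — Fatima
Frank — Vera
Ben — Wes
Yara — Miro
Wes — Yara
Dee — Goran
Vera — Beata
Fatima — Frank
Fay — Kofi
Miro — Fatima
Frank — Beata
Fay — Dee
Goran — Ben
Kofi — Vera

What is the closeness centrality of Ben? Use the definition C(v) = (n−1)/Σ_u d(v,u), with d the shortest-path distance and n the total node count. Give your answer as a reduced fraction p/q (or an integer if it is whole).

11/36

Distances from Ben: Beata:6, Dee:2, Fatima:4, Fay:3, Frank:5, Goran:1, Kofi:4, Miro:3, Vera:5, Wes:1, Yara:2. Sum = 36.
n = 12, so closeness = 11/36.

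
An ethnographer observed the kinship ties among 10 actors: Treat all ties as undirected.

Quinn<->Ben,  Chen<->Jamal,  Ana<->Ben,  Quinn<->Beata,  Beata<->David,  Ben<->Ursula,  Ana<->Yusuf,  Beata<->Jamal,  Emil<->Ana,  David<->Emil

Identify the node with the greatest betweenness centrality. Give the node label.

Unnormalized betweenness of each node: Ana:23/2, Beata:33/2, Ben:27/2, Chen:0, David:13/2, Emil:6, Jamal:8, Quinn:10, Ursula:0, Yusuf:0.
Beata has the largest value, 33/2, making it the main broker — the node through which the most shortest paths run.

Beata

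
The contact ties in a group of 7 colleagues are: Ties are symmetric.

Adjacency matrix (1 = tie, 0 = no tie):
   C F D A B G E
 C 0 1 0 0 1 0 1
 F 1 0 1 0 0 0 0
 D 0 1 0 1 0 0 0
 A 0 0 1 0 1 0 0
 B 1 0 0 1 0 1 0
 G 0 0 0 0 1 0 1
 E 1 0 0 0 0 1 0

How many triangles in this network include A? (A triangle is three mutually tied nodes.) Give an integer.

A's neighbors are B and D, but none of them are tied to each other, so no triangle contains A.

0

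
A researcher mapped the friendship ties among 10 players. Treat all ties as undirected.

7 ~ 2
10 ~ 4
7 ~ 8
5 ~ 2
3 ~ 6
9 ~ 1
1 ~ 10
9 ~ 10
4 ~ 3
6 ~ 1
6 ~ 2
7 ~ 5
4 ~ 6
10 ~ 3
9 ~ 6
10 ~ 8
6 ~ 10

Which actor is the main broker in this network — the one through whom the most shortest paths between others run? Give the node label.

Unnormalized betweenness of each node: 1:0, 2:17/2, 3:0, 4:0, 5:0, 6:27/2, 7:5/2, 8:7/2, 9:0, 10:9.
6 has the largest value, 27/2, making it the main broker — the node through which the most shortest paths run.

6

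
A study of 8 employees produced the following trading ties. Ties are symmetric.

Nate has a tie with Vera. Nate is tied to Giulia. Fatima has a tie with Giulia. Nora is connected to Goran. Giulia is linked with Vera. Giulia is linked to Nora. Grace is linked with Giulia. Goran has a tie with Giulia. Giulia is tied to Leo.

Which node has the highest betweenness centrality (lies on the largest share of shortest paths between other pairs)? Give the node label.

Giulia

Unnormalized betweenness of each node: Fatima:0, Giulia:19, Goran:0, Grace:0, Leo:0, Nate:0, Nora:0, Vera:0.
Giulia has the largest value, 19, making it the main broker — the node through which the most shortest paths run.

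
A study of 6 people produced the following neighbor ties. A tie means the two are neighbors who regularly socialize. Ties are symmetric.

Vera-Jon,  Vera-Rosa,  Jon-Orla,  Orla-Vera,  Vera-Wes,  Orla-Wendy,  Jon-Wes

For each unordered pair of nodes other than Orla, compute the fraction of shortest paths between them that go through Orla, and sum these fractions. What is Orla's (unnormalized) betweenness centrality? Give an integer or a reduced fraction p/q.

4

Pairs whose geodesics pass through Orla — Rosa–Wendy: 1; Vera–Wendy: 1; Wendy–Jon: 1; Wendy–Wes: 2/2.
All other pairs contribute 0.
Summing the contributions gives betweenness(Orla) = 4.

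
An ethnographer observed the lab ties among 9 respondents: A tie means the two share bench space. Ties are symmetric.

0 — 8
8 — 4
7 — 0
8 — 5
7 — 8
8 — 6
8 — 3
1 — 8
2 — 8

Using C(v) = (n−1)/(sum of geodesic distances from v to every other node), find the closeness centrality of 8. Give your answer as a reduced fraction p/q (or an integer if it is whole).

Distances from 8: 0:1, 1:1, 2:1, 3:1, 4:1, 5:1, 6:1, 7:1. Sum = 8.
n = 9, so closeness = 8/8 = 1.

1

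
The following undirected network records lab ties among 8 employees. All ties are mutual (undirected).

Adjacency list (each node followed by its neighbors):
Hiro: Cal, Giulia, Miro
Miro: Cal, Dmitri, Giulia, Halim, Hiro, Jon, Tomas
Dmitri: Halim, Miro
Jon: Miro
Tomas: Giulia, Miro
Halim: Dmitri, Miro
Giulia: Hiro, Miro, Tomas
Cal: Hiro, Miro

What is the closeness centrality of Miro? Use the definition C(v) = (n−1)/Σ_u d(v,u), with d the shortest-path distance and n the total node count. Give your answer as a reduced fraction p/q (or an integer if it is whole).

1

Distances from Miro: Cal:1, Dmitri:1, Giulia:1, Halim:1, Hiro:1, Jon:1, Tomas:1. Sum = 7.
n = 8, so closeness = 7/7 = 1.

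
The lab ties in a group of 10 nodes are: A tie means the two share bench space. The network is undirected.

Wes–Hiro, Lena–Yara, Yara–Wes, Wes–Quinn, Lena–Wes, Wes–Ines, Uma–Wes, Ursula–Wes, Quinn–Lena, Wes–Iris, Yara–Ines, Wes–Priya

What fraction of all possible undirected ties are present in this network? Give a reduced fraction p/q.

4/15

There are 12 edges and 10 nodes, so the maximum possible is C(10,2) = 45.
Density = 12/45 = 4/15.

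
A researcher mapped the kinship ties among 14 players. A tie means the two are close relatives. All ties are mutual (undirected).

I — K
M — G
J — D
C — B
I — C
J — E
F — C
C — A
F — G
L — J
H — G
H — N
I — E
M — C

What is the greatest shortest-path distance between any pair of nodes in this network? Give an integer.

8

Eccentricity of each node (its greatest distance to any other): A:5, B:5, C:4, D:8, E:6, F:5, G:6, H:7, I:5, J:7, K:6, L:8, M:5, N:8.
The maximum eccentricity is 8, realized for instance by the pair L–N via L – J – E – I – C – F – G – H – N. So the diameter is 8.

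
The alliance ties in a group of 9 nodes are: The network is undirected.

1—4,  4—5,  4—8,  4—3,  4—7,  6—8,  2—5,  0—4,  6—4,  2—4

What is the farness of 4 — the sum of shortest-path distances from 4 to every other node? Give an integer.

8

Distances from 4: 0:1, 1:1, 2:1, 3:1, 5:1, 6:1, 7:1, 8:1.
Sum = 1 + 1 + 1 + 1 + 1 + 1 + 1 + 1 = 8.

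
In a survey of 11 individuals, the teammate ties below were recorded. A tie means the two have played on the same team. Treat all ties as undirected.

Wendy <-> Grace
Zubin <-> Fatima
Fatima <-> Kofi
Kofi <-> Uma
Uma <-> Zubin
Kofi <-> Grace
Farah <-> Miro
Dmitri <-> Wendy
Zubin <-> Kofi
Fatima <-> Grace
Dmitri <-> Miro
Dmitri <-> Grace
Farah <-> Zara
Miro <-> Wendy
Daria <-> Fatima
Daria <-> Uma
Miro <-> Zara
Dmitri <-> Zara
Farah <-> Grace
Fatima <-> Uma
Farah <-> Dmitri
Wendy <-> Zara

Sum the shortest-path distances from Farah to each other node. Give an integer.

19

Distances from Farah: Daria:3, Dmitri:1, Fatima:2, Grace:1, Kofi:2, Miro:1, Uma:3, Wendy:2, Zara:1, Zubin:3.
Sum = 3 + 1 + 2 + 1 + 2 + 1 + 3 + 2 + 1 + 3 = 19.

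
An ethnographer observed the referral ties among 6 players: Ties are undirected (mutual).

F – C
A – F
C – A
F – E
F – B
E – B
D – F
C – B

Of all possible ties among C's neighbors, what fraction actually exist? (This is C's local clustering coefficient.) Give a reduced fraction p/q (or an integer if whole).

2/3

C's neighbors: A, B, and F (k = 3).
Possible neighbor pairs: C(3,2) = 3. Edges among them: A–F, B–F → e = 2.
Clustering(C) = 2/3.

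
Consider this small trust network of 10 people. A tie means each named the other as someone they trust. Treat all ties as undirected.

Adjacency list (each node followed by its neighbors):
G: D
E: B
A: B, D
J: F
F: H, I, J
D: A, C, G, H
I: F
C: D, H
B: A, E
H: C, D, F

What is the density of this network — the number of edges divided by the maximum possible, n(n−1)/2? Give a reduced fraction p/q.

2/9

There are 10 edges and 10 nodes, so the maximum possible is C(10,2) = 45.
Density = 10/45 = 2/9.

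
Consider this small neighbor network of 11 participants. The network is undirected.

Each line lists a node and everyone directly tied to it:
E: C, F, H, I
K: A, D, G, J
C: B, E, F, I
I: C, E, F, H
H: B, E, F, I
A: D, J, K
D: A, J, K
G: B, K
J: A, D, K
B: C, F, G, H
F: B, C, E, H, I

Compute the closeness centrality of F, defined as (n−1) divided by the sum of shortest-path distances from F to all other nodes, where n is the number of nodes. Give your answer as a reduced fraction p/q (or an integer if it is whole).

Distances from F: A:4, B:1, C:1, D:4, E:1, G:2, H:1, I:1, J:4, K:3. Sum = 22.
n = 11, so closeness = 10/22 = 5/11.

5/11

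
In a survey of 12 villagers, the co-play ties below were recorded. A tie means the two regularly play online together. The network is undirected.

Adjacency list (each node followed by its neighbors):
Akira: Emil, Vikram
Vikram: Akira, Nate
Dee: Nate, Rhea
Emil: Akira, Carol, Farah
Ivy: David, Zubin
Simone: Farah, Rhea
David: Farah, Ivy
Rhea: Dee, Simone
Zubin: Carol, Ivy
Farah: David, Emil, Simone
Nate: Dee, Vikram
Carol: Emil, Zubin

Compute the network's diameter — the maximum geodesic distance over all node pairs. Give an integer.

Eccentricity of each node (its greatest distance to any other): Akira:4, Carol:5, David:5, Dee:6, Emil:4, Farah:4, Ivy:6, Nate:6, Rhea:5, Simone:4, Vikram:5, Zubin:6.
The maximum eccentricity is 6, realized for instance by the pair Zubin–Dee via Zubin – Carol – Emil – Akira – Vikram – Nate – Dee. So the diameter is 6.

6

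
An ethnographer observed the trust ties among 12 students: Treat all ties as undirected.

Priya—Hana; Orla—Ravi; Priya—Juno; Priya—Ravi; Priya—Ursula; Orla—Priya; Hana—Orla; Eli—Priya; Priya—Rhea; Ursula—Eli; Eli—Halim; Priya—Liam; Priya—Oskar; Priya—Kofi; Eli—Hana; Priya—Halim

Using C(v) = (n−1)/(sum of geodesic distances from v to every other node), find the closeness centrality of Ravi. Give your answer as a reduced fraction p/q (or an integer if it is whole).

11/20

Distances from Ravi: Eli:2, Halim:2, Hana:2, Juno:2, Kofi:2, Liam:2, Orla:1, Oskar:2, Priya:1, Rhea:2, Ursula:2. Sum = 20.
n = 12, so closeness = 11/20.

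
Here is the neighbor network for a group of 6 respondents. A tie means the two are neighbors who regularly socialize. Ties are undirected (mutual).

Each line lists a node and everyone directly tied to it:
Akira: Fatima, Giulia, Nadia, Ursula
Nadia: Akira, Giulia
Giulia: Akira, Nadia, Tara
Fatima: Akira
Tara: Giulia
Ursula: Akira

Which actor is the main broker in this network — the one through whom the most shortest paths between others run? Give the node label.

Akira

Unnormalized betweenness of each node: Akira:7, Fatima:0, Giulia:4, Nadia:0, Tara:0, Ursula:0.
Akira has the largest value, 7, making it the main broker — the node through which the most shortest paths run.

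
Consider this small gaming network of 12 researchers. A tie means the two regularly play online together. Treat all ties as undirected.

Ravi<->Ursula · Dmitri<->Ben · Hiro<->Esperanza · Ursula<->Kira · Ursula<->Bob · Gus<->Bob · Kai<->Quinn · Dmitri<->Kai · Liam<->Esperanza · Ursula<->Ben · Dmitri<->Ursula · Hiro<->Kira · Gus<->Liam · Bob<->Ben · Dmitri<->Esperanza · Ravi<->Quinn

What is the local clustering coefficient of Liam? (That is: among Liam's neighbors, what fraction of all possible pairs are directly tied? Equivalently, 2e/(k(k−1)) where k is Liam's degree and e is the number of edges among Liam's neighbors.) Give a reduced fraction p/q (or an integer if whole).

Liam's neighbors: Esperanza and Gus (k = 2).
Possible neighbor pairs: C(2,2) = 1. Edges among them: none → e = 0.
Clustering(Liam) = 0/1.

0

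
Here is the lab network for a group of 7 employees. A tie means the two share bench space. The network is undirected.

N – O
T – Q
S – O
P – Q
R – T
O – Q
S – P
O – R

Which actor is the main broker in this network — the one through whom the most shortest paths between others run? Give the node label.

O

Unnormalized betweenness of each node: N:0, O:25/3, P:5/6, Q:13/3, R:4/3, S:4/3, T:5/6.
O has the largest value, 25/3, making it the main broker — the node through which the most shortest paths run.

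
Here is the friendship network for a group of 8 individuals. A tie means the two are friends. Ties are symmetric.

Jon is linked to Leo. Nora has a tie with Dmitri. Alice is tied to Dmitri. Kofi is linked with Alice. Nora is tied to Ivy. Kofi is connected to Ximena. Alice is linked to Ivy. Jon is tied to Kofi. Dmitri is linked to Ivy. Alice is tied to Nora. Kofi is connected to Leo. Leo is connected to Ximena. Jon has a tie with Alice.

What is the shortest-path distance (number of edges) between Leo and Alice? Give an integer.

2

One shortest route is Leo – Kofi – Alice, which uses 2 edges, and Leo and Alice are not directly tied, so nothing shorter exists. So d(Leo,Alice) = 2.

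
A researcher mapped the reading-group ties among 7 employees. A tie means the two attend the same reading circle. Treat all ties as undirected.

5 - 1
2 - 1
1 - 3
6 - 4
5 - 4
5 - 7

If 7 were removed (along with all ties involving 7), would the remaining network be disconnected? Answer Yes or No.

Even without 7, every remaining node can still reach every other (the residual graph is connected), so 7 is not a cut vertex.

No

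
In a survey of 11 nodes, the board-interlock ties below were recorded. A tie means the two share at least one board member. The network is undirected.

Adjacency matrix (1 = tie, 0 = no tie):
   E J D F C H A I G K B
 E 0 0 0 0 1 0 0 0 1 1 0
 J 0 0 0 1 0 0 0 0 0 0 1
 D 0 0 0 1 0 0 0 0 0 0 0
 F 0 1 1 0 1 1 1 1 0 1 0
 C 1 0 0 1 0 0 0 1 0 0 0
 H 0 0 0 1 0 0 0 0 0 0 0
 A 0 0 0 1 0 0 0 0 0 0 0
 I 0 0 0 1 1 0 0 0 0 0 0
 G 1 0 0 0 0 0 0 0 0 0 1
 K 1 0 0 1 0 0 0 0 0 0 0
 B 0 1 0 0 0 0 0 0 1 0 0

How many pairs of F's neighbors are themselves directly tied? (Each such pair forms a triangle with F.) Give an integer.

F's neighbors: A, C, D, H, I, J, and K.
Neighbor pairs that are themselves tied: F–C–I. Each forms one triangle with F, for 1 in total.

1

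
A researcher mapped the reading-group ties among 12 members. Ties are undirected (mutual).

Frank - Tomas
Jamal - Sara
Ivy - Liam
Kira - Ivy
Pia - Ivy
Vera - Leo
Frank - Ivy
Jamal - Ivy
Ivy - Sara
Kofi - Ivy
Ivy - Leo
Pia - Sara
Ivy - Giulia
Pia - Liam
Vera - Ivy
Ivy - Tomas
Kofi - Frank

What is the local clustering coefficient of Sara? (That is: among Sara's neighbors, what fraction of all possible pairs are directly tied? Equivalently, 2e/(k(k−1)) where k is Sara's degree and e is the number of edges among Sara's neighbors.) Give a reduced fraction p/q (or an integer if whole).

Sara's neighbors: Ivy, Jamal, and Pia (k = 3).
Possible neighbor pairs: C(3,2) = 3. Edges among them: Ivy–Jamal, Ivy–Pia → e = 2.
Clustering(Sara) = 2/3.

2/3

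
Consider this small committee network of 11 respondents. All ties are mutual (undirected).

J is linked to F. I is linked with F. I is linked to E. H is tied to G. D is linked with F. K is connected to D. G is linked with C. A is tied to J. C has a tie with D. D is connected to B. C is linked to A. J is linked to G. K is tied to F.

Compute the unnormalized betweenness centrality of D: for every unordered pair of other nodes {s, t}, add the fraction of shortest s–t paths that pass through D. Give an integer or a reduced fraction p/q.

Pairs whose geodesics pass through D — C–E: 1; C–I: 1; C–K: 1; C–B: 1; C–F: 1; E–B: 1; I–B: 1; H–K: 1/2; H–B: 1; A–K: 1/2; A–B: 1; K–B: 1; K–G: 1/2; B–J: 1 … (+2 more pairs).
All other pairs contribute 0.
Summing the contributions gives betweenness(D) = 29/2.

29/2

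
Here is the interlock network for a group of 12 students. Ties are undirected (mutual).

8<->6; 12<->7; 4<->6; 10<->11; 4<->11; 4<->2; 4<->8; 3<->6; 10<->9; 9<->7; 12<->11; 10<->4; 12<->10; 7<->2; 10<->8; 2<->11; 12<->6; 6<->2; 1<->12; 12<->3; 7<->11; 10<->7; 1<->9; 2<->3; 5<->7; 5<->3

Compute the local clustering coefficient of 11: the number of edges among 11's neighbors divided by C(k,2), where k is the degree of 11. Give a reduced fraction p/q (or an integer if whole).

3/5

11's neighbors: 2, 4, 7, 10, and 12 (k = 5).
Possible neighbor pairs: C(5,2) = 10. Edges among them: 2–4, 2–7, 4–10, 7–10, 7–12, 10–12 → e = 6.
Clustering(11) = 6/10 = 3/5.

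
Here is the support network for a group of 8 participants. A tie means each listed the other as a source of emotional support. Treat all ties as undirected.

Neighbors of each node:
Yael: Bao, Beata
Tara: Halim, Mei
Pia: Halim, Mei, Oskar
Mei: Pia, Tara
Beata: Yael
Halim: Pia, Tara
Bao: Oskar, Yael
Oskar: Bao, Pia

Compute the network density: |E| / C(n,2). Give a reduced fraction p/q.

There are 8 edges and 8 nodes, so the maximum possible is C(8,2) = 28.
Density = 8/28 = 2/7.

2/7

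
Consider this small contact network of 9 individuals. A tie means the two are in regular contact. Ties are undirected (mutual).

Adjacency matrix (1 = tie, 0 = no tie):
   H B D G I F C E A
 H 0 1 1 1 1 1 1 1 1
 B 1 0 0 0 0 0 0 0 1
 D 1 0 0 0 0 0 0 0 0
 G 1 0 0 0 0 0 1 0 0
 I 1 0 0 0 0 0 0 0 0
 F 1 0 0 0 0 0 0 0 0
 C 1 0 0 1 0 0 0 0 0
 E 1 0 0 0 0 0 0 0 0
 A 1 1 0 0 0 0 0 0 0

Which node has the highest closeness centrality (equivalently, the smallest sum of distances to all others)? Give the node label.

H

Farness (sum of distances to all others) for each node — A:14, B:14, C:14, D:15, E:15, F:15, G:14, H:8, I:15.
The smallest farness is 8, for H, so H has the highest closeness.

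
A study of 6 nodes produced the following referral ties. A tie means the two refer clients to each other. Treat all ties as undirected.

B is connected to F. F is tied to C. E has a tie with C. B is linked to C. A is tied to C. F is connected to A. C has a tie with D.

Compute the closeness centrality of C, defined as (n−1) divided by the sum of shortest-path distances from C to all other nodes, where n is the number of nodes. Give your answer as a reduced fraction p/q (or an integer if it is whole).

1

Distances from C: A:1, B:1, D:1, E:1, F:1. Sum = 5.
n = 6, so closeness = 5/5 = 1.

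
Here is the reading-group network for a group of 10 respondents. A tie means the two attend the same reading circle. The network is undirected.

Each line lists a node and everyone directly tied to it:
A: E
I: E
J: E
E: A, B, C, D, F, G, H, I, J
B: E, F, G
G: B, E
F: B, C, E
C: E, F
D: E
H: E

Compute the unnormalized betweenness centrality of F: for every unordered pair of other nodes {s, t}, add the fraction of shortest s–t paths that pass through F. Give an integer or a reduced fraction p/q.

Pairs whose geodesics pass through F — B–C: 1/2.
All other pairs contribute 0.
Summing the contributions gives betweenness(F) = 1/2.

1/2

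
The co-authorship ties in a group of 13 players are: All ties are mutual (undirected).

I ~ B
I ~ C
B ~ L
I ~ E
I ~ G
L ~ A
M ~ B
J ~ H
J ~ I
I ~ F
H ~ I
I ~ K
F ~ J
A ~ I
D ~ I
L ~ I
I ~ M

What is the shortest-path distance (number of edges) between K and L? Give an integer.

2

One shortest route is K – I – L, which uses 2 edges, and K and L are not directly tied, so nothing shorter exists. So d(K,L) = 2.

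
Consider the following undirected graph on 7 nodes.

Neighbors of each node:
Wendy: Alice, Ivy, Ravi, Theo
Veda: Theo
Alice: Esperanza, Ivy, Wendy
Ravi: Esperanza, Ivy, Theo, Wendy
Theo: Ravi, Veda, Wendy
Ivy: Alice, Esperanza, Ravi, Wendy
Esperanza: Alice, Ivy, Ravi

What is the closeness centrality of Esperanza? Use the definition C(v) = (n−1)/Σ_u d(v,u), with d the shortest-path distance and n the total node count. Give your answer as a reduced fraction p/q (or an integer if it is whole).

3/5

Distances from Esperanza: Alice:1, Ivy:1, Ravi:1, Theo:2, Veda:3, Wendy:2. Sum = 10.
n = 7, so closeness = 6/10 = 3/5.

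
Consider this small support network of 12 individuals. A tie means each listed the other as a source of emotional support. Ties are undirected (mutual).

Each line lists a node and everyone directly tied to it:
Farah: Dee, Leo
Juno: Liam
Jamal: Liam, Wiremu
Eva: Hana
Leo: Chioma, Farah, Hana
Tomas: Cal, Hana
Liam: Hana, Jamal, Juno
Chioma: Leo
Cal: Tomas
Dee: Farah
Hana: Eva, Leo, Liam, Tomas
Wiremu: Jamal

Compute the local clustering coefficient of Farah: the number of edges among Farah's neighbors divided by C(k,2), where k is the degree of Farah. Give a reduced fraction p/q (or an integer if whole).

0

Farah's neighbors: Dee and Leo (k = 2).
Possible neighbor pairs: C(2,2) = 1. Edges among them: none → e = 0.
Clustering(Farah) = 0/1.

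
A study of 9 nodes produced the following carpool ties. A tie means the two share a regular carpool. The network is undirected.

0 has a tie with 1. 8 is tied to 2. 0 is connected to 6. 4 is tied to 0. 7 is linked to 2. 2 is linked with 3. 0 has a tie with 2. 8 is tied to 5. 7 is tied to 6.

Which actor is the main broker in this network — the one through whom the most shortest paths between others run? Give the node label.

2

Unnormalized betweenness of each node: 0:15, 1:0, 2:37/2, 3:0, 4:0, 5:0, 6:3/2, 7:2, 8:7.
2 has the largest value, 37/2, making it the main broker — the node through which the most shortest paths run.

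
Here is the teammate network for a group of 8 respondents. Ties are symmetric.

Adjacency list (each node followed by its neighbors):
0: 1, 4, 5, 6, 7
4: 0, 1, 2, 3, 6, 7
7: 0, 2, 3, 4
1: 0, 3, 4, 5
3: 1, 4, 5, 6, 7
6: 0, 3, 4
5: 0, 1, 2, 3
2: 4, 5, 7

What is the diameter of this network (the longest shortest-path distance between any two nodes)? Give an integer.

Eccentricity of each node (its greatest distance to any other): 0:2, 1:2, 2:2, 3:2, 4:2, 5:2, 6:2, 7:2.
The maximum eccentricity is 2, realized for instance by the pair 2–0 via 2 – 5 – 0. So the diameter is 2.

2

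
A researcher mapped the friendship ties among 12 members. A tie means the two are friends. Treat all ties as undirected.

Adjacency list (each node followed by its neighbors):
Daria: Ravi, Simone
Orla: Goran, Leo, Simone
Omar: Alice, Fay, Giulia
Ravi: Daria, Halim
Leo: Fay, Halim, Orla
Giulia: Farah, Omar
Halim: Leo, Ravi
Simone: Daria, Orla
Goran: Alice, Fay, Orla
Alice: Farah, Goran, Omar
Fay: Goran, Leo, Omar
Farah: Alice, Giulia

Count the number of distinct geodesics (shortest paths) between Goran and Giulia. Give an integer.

The shortest distance is 3. The length-3 paths are: Goran–Fay–Omar–Giulia; Goran–Alice–Omar–Giulia; Goran–Alice–Farah–Giulia.
That gives 3 distinct shortest paths.

3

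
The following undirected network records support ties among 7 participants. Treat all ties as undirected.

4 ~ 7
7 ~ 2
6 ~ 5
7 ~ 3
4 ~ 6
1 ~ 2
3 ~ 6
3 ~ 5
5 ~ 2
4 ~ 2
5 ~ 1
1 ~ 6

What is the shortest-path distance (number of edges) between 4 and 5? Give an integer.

2

One shortest route is 4 – 2 – 5, which uses 2 edges, and 4 and 5 are not directly tied, so nothing shorter exists. So d(4,5) = 2.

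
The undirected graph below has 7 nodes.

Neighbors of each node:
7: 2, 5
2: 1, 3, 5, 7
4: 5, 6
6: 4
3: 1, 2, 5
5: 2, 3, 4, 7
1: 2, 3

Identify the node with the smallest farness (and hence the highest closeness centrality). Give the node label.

Farness (sum of distances to all others) for each node — 1:13, 2:9, 3:10, 4:11, 5:8, 6:16, 7:11.
The smallest farness is 8, for 5, so 5 has the highest closeness.

5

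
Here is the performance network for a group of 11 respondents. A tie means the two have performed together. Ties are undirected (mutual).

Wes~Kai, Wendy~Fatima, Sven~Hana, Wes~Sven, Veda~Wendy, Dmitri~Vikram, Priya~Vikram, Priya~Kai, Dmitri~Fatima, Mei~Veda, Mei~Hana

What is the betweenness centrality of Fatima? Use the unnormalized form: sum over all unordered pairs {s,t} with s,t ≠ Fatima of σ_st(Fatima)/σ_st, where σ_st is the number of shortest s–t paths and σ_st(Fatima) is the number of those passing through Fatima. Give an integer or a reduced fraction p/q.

10

Pairs whose geodesics pass through Fatima — Hana–Dmitri: 1; Kai–Wendy: 1; Priya–Wendy: 1; Priya–Veda: 1; Vikram–Wendy: 1; Vikram–Veda: 1; Vikram–Mei: 1; Dmitri–Wendy: 1; Dmitri–Veda: 1; Dmitri–Mei: 1.
All other pairs contribute 0.
Summing the contributions gives betweenness(Fatima) = 10.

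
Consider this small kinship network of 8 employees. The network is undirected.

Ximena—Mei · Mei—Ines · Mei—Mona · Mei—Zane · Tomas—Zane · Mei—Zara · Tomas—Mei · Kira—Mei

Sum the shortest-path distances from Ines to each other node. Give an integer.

13

Distances from Ines: Kira:2, Mei:1, Mona:2, Tomas:2, Ximena:2, Zane:2, Zara:2.
Sum = 2 + 1 + 2 + 2 + 2 + 2 + 2 = 13.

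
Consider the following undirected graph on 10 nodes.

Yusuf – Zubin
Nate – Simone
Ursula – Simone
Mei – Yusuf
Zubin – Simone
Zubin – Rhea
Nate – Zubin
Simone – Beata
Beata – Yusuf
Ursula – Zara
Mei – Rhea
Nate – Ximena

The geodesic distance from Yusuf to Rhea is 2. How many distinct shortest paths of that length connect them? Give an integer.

The shortest distance is 2. The length-2 paths are: Yusuf–Zubin–Rhea; Yusuf–Mei–Rhea.
That gives 2 distinct shortest paths.

2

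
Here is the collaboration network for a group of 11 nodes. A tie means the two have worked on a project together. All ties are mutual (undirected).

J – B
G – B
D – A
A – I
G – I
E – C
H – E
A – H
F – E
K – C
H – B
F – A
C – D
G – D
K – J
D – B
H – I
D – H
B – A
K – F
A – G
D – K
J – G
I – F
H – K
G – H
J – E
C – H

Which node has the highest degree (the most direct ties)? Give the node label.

Degrees — A:6, B:5, C:4, D:6, E:4, F:4, G:6, H:8, I:4, J:4, K:5.
The maximum is 8, attained only by H.

H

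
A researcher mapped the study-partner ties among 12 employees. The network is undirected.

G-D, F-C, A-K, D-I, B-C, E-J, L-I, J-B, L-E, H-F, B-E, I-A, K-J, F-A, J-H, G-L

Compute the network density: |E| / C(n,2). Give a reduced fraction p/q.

8/33

There are 16 edges and 12 nodes, so the maximum possible is C(12,2) = 66.
Density = 16/66 = 8/33.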